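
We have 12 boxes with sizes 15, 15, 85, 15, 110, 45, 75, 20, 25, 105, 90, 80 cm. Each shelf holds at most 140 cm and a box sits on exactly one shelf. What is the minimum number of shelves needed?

6

Total = 110 + 105 + 90 + 85 + 80 + 75 + 45 + 25 + 20 + 15 + 15 + 15 = 680 cm.
Lower bound: ⌈680/140⌉ = 5 shelves.
Also, 6 boxes each exceed 70 cm, and no two of those can share a shelf, so at least 6 shelves are needed.
A packing using 6 shelves:
  shelf 1: 110 + 25 = 135
  shelf 2: 105 + 20 + 15 = 140
  shelf 3: 90 + 45 = 135
  shelf 4: 85 + 15 + 15 = 115
  shelf 5: 80 = 80
  shelf 6: 75 = 75
This matches the lower bound, so 6 is optimal.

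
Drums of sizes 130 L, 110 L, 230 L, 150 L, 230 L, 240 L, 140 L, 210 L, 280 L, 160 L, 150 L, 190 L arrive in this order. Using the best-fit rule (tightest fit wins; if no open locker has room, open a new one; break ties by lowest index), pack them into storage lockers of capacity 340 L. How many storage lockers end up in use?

9

  130 → locker 1 (new)  [load 130/340]
  110 → locker 1  [load 240/340]
  230 → locker 2 (new)  [load 230/340]
  150 → locker 3 (new)  [load 150/340]
  230 → locker 4 (new)  [load 230/340]
  240 → locker 5 (new)  [load 240/340]
  140 → locker 3  [load 290/340]
  210 → locker 6 (new)  [load 210/340]
  280 → locker 7 (new)  [load 280/340]
  160 → locker 8 (new)  [load 160/340]
  150 → locker 8  [load 310/340]
  190 → locker 9 (new)  [load 190/340]
9 storage lockers opened.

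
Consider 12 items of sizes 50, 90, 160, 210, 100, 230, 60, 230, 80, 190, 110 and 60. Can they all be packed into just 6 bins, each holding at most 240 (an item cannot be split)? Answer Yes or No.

Total = 1570; ⌈1570/240⌉ = 7.
At least 7 bins are required, but only 6 are allowed.

No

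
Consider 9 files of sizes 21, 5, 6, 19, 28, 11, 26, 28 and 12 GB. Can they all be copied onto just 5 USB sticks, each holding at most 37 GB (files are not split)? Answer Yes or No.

A valid assignment using 5 USB sticks:
  USB stick 1: 28 + 6 = 34
  USB stick 2: 28 + 5 = 33
  USB stick 3: 26 + 11 = 37
  USB stick 4: 21 + 12 = 33
  USB stick 5: 19 = 19
Every load is within 37 GB, so 5 USB sticks suffice.

Yes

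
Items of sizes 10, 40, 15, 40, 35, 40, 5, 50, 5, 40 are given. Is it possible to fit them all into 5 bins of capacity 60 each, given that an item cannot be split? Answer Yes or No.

No

Total = 280; ⌈280/60⌉ = 5.
6 items each exceed half the capacity and cannot share a bin, forcing at least 6 bins.
At least 6 bins are required, but only 5 are allowed.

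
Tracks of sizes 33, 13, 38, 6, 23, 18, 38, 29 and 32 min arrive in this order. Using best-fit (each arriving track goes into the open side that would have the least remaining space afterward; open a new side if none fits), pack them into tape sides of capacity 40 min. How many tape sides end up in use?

  33 → side 1 (new)  [load 33/40]
  13 → side 2 (new)  [load 13/40]
  38 → side 3 (new)  [load 38/40]
  6 → side 1  [load 39/40]
  23 → side 2  [load 36/40]
  18 → side 4 (new)  [load 18/40]
  38 → side 5 (new)  [load 38/40]
  29 → side 6 (new)  [load 29/40]
  32 → side 7 (new)  [load 32/40]
7 tape sides opened.

7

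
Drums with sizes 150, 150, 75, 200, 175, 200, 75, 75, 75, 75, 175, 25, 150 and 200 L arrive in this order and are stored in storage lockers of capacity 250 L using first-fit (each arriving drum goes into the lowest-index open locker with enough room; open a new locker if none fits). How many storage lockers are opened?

9

  150 → locker 1 (new)  [load 150/250]
  150 → locker 2 (new)  [load 150/250]
  75 → locker 1  [load 225/250]
  200 → locker 3 (new)  [load 200/250]
  175 → locker 4 (new)  [load 175/250]
  200 → locker 5 (new)  [load 200/250]
  75 → locker 2  [load 225/250]
  75 → locker 4  [load 250/250]
  75 → locker 6 (new)  [load 75/250]
  75 → locker 6  [load 150/250]
  175 → locker 7 (new)  [load 175/250]
  25 → locker 1  [load 250/250]
  150 → locker 8 (new)  [load 150/250]
  200 → locker 9 (new)  [load 200/250]
9 storage lockers opened.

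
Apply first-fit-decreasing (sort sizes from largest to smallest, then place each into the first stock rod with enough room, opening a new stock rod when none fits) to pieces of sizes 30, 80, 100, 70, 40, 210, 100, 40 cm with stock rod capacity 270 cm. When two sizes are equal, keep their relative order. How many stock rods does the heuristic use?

Sorted descending: 210, 100, 100, 80, 70, 40, 40, 30.
  210 → stock rod 1 (new)  [load 210/270]
  100 → stock rod 2 (new)  [load 100/270]
  100 → stock rod 2  [load 200/270]
  80 → stock rod 3 (new)  [load 80/270]
  70 → stock rod 2  [load 270/270]
  40 → stock rod 1  [load 250/270]
  40 → stock rod 3  [load 120/270]
  30 → stock rod 3  [load 150/270]
3 stock rods opened.

3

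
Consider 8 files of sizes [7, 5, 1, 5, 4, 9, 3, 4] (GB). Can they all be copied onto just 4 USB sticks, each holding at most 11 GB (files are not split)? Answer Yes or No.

A valid assignment using 4 USB sticks:
  USB stick 1: 9 + 1 = 10
  USB stick 2: 7 + 4 = 11
  USB stick 3: 5 + 5 = 10
  USB stick 4: 4 + 3 = 7
Every load is within 11 GB, so 4 USB sticks suffice.

Yes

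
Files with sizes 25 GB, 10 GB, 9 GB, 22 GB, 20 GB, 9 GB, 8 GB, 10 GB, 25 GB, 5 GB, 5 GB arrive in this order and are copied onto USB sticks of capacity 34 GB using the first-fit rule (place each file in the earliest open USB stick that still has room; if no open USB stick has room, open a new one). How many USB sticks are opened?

5

  25 → USB stick 1 (new)  [load 25/34]
  10 → USB stick 2 (new)  [load 10/34]
  9 → USB stick 1  [load 34/34]
  22 → USB stick 2  [load 32/34]
  20 → USB stick 3 (new)  [load 20/34]
  9 → USB stick 3  [load 29/34]
  8 → USB stick 4 (new)  [load 8/34]
  10 → USB stick 4  [load 18/34]
  25 → USB stick 5 (new)  [load 25/34]
  5 → USB stick 3  [load 34/34]
  5 → USB stick 4  [load 23/34]
5 USB sticks opened.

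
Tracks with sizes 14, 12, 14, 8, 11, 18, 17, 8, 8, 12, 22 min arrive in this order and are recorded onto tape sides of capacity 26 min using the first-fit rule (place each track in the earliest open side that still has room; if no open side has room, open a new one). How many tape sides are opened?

  14 → side 1 (new)  [load 14/26]
  12 → side 1  [load 26/26]
  14 → side 2 (new)  [load 14/26]
  8 → side 2  [load 22/26]
  11 → side 3 (new)  [load 11/26]
  18 → side 4 (new)  [load 18/26]
  17 → side 5 (new)  [load 17/26]
  8 → side 3  [load 19/26]
  8 → side 4  [load 26/26]
  12 → side 6 (new)  [load 12/26]
  22 → side 7 (new)  [load 22/26]
7 tape sides opened.

7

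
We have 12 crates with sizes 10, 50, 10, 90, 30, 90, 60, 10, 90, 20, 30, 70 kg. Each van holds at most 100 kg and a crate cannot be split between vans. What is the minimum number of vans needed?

Total = 90 + 90 + 90 + 70 + 60 + 50 + 30 + 30 + 20 + 10 + 10 + 10 = 560 kg.
Lower bound: ⌈560/100⌉ = 6 vans.
A packing using 6 vans:
  van 1: 90 + 10 = 100
  van 2: 90 + 10 = 100
  van 3: 90 + 10 = 100
  van 4: 70 + 30 = 100
  van 5: 60 + 30 = 90
  van 6: 50 + 20 = 70
This matches the lower bound, so 6 is optimal.

6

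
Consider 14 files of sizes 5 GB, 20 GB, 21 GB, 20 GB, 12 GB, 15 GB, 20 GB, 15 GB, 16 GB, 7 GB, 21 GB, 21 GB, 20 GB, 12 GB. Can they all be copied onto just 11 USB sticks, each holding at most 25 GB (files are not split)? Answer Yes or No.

A valid assignment using 11 USB sticks:
  USB stick 1: 21 = 21
  USB stick 2: 21 = 21
  USB stick 3: 21 = 21
  USB stick 4: 20 + 5 = 25
  USB stick 5: 20 = 20
  USB stick 6: 20 = 20
  USB stick 7: 20 = 20
  USB stick 8: 16 + 7 = 23
  USB stick 9: 15 = 15
  USB stick 10: 15 = 15
  USB stick 11: 12 + 12 = 24
Every load is within 25 GB, so 11 USB sticks suffice.

Yes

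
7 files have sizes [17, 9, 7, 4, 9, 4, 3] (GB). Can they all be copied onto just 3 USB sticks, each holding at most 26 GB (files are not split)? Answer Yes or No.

Yes

A valid assignment using 3 USB sticks:
  USB stick 1: 17 + 9 = 26
  USB stick 2: 9 + 7 + 4 + 4 = 24
  USB stick 3: 3 = 3
Every load is within 26 GB, so 3 USB sticks suffice.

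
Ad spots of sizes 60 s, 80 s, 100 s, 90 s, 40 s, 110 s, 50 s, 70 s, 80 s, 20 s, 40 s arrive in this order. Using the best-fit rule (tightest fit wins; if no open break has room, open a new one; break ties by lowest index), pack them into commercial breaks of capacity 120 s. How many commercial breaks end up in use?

  60 → break 1 (new)  [load 60/120]
  80 → break 2 (new)  [load 80/120]
  100 → break 3 (new)  [load 100/120]
  90 → break 4 (new)  [load 90/120]
  40 → break 2  [load 120/120]
  110 → break 5 (new)  [load 110/120]
  50 → break 1  [load 110/120]
  70 → break 6 (new)  [load 70/120]
  80 → break 7 (new)  [load 80/120]
  20 → break 3  [load 120/120]
  40 → break 7  [load 120/120]
7 commercial breaks opened.

7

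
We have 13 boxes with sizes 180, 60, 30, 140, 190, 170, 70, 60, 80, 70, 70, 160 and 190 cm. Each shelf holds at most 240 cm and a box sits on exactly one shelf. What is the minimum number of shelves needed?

Total = 190 + 190 + 180 + 170 + 160 + 140 + 80 + 70 + 70 + 70 + 60 + 60 + 30 = 1470 cm.
Lower bound: ⌈1470/240⌉ = 7 shelves.
A packing using 7 shelves:
  shelf 1: 190 + 30 = 220
  shelf 2: 190 = 190
  shelf 3: 180 + 60 = 240
  shelf 4: 170 + 70 = 240
  shelf 5: 160 + 80 = 240
  shelf 6: 140 + 70 = 210
  shelf 7: 70 + 60 = 130
This matches the lower bound, so 7 is optimal.

7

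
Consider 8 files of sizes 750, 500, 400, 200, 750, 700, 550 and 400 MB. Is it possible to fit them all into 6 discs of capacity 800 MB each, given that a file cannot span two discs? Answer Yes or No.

Yes

A valid assignment using 6 discs:
  disc 1: 750 = 750
  disc 2: 750 = 750
  disc 3: 700 = 700
  disc 4: 550 + 200 = 750
  disc 5: 500 = 500
  disc 6: 400 + 400 = 800
Every load is within 800 MB, so 6 discs suffice.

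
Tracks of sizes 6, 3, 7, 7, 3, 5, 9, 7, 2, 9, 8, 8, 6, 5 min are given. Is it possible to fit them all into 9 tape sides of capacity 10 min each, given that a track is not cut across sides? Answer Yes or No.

No

Total = 85 min; ⌈85/10⌉ = 9.
The bound of 9 does not rule out 9, but exhaustive search shows no assignment into 9 tape sides of capacity 10 min exists — the minimum is 10.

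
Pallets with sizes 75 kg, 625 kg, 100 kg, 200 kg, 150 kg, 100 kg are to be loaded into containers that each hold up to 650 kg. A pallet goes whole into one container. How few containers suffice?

Total = 625 + 200 + 150 + 100 + 100 + 75 = 1250 kg.
Lower bound: ⌈1250/650⌉ = 2 containers.
A packing using 2 containers:
  container 1: 625 = 625
  container 2: 200 + 150 + 100 + 100 + 75 = 625
This matches the lower bound, so 2 is optimal.

2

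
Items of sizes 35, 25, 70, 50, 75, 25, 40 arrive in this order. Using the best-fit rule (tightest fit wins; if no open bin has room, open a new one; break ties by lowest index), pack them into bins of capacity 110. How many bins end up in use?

3

  35 → bin 1 (new)  [load 35/110]
  25 → bin 1  [load 60/110]
  70 → bin 2 (new)  [load 70/110]
  50 → bin 1  [load 110/110]
  75 → bin 3 (new)  [load 75/110]
  25 → bin 3  [load 100/110]
  40 → bin 2  [load 110/110]
3 bins opened.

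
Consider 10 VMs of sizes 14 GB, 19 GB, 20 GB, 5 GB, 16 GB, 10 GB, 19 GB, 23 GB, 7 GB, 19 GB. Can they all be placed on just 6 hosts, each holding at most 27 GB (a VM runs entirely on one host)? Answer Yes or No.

No

Total = 152 GB; ⌈152/27⌉ = 6.
7 VMs each exceed half the capacity and cannot share a host, forcing at least 7 hosts.
At least 7 hosts are required, but only 6 are allowed.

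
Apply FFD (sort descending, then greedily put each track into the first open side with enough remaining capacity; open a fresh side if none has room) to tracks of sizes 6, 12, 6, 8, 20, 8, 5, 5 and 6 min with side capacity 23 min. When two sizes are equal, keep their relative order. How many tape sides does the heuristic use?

4

Sorted descending: 20, 12, 8, 8, 6, 6, 6, 5, 5.
  20 → side 1 (new)  [load 20/23]
  12 → side 2 (new)  [load 12/23]
  8 → side 2  [load 20/23]
  8 → side 3 (new)  [load 8/23]
  6 → side 3  [load 14/23]
  6 → side 3  [load 20/23]
  6 → side 4 (new)  [load 6/23]
  5 → side 4  [load 11/23]
  5 → side 4  [load 16/23]
4 tape sides opened.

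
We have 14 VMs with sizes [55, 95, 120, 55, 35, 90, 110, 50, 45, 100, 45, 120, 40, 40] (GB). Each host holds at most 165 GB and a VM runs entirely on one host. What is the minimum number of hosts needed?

7

Total = 120 + 120 + 110 + 100 + 95 + 90 + 55 + 55 + 50 + 45 + 45 + 40 + 40 + 35 = 1000 GB.
Lower bound: ⌈1000/165⌉ = 7 hosts.
A packing using 7 hosts:
  host 1: 120 + 45 = 165
  host 2: 120 + 45 = 165
  host 3: 110 + 55 = 165
  host 4: 100 + 55 = 155
  host 5: 95 + 50 = 145
  host 6: 90 + 40 + 35 = 165
  host 7: 40 = 40
This matches the lower bound, so 7 is optimal.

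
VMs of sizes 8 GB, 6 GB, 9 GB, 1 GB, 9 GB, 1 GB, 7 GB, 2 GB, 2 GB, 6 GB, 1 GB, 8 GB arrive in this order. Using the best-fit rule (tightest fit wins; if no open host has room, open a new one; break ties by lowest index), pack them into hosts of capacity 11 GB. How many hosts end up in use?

7

  8 → host 1 (new)  [load 8/11]
  6 → host 2 (new)  [load 6/11]
  9 → host 3 (new)  [load 9/11]
  1 → host 3  [load 10/11]
  9 → host 4 (new)  [load 9/11]
  1 → host 3  [load 11/11]
  7 → host 5 (new)  [load 7/11]
  2 → host 4  [load 11/11]
  2 → host 1  [load 10/11]
  6 → host 6 (new)  [load 6/11]
  1 → host 1  [load 11/11]
  8 → host 7 (new)  [load 8/11]
7 hosts opened.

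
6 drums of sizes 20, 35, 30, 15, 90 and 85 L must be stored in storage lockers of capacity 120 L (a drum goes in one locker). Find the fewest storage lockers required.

3

Total = 90 + 85 + 35 + 30 + 20 + 15 = 275 L.
Lower bound: ⌈275/120⌉ = 3 storage lockers.
A packing using 3 storage lockers:
  locker 1: 90 + 30 = 120
  locker 2: 85 + 35 = 120
  locker 3: 20 + 15 = 35
This matches the lower bound, so 3 is optimal.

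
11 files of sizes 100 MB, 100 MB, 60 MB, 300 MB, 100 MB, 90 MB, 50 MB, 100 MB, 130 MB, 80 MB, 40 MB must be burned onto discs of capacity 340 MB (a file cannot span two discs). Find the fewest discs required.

Total = 300 + 130 + 100 + 100 + 100 + 100 + 90 + 80 + 60 + 50 + 40 = 1150 MB.
Lower bound: ⌈1150/340⌉ = 4 discs.
A packing using 4 discs:
  disc 1: 300 + 40 = 340
  disc 2: 130 + 100 + 100 = 330
  disc 3: 100 + 100 + 90 + 50 = 340
  disc 4: 80 + 60 = 140
This matches the lower bound, so 4 is optimal.

4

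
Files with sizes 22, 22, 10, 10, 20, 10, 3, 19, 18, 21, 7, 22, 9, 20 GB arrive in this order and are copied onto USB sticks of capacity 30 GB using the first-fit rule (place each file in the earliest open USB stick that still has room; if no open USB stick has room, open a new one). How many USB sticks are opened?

9

  22 → USB stick 1 (new)  [load 22/30]
  22 → USB stick 2 (new)  [load 22/30]
  10 → USB stick 3 (new)  [load 10/30]
  10 → USB stick 3  [load 20/30]
  20 → USB stick 4 (new)  [load 20/30]
  10 → USB stick 3  [load 30/30]
  3 → USB stick 1  [load 25/30]
  19 → USB stick 5 (new)  [load 19/30]
  18 → USB stick 6 (new)  [load 18/30]
  21 → USB stick 7 (new)  [load 21/30]
  7 → USB stick 2  [load 29/30]
  22 → USB stick 8 (new)  [load 22/30]
  9 → USB stick 4  [load 29/30]
  20 → USB stick 9 (new)  [load 20/30]
9 USB sticks opened.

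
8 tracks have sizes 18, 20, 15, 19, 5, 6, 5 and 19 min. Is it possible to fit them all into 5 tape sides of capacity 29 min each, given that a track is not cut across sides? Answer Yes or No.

A valid assignment using 5 tape sides:
  side 1: 20 + 6 = 26
  side 2: 19 + 5 + 5 = 29
  side 3: 19 = 19
  side 4: 18 = 18
  side 5: 15 = 15
Every load is within 29 min, so 5 tape sides suffice.

Yes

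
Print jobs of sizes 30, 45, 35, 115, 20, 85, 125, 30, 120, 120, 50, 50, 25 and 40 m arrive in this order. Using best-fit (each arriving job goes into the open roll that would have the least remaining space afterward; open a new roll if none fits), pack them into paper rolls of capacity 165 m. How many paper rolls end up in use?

6

  30 → roll 1 (new)  [load 30/165]
  45 → roll 1  [load 75/165]
  35 → roll 1  [load 110/165]
  115 → roll 2 (new)  [load 115/165]
  20 → roll 2  [load 135/165]
  85 → roll 3 (new)  [load 85/165]
  125 → roll 4 (new)  [load 125/165]
  30 → roll 2  [load 165/165]
  120 → roll 5 (new)  [load 120/165]
  120 → roll 6 (new)  [load 120/165]
  50 → roll 1  [load 160/165]
  50 → roll 3  [load 135/165]
  25 → roll 3  [load 160/165]
  40 → roll 4  [load 165/165]
6 paper rolls opened.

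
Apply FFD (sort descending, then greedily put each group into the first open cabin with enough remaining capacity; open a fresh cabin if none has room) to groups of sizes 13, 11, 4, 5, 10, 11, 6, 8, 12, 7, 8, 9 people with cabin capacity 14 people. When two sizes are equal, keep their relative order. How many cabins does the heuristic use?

Sorted descending: 13, 12, 11, 11, 10, 9, 8, 8, 7, 6, 5, 4.
  13 → cabin 1 (new)  [load 13/14]
  12 → cabin 2 (new)  [load 12/14]
  11 → cabin 3 (new)  [load 11/14]
  11 → cabin 4 (new)  [load 11/14]
  10 → cabin 5 (new)  [load 10/14]
  9 → cabin 6 (new)  [load 9/14]
  8 → cabin 7 (new)  [load 8/14]
  8 → cabin 8 (new)  [load 8/14]
  7 → cabin 9 (new)  [load 7/14]
  6 → cabin 7  [load 14/14]
  5 → cabin 6  [load 14/14]
  4 → cabin 5  [load 14/14]
9 cabins opened.

9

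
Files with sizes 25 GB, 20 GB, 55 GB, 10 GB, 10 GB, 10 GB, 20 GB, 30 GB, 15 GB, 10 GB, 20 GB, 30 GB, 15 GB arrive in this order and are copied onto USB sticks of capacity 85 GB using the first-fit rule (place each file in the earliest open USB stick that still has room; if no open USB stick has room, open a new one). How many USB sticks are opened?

4

  25 → USB stick 1 (new)  [load 25/85]
  20 → USB stick 1  [load 45/85]
  55 → USB stick 2 (new)  [load 55/85]
  10 → USB stick 1  [load 55/85]
  10 → USB stick 1  [load 65/85]
  10 → USB stick 1  [load 75/85]
  20 → USB stick 2  [load 75/85]
  30 → USB stick 3 (new)  [load 30/85]
  15 → USB stick 3  [load 45/85]
  10 → USB stick 1  [load 85/85]
  20 → USB stick 3  [load 65/85]
  30 → USB stick 4 (new)  [load 30/85]
  15 → USB stick 3  [load 80/85]
4 USB sticks opened.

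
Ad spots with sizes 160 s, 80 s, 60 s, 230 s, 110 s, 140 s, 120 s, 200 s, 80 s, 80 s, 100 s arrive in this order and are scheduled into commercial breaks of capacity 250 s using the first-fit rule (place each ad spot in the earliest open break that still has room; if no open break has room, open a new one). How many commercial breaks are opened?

6

  160 → break 1 (new)  [load 160/250]
  80 → break 1  [load 240/250]
  60 → break 2 (new)  [load 60/250]
  230 → break 3 (new)  [load 230/250]
  110 → break 2  [load 170/250]
  140 → break 4 (new)  [load 140/250]
  120 → break 5 (new)  [load 120/250]
  200 → break 6 (new)  [load 200/250]
  80 → break 2  [load 250/250]
  80 → break 4  [load 220/250]
  100 → break 5  [load 220/250]
6 commercial breaks opened.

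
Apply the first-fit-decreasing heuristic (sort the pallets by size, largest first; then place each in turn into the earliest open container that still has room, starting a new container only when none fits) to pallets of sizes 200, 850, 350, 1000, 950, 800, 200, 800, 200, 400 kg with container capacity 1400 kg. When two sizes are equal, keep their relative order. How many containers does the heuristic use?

5

Sorted descending: 1000, 950, 850, 800, 800, 400, 350, 200, 200, 200.
  1000 → container 1 (new)  [load 1000/1400]
  950 → container 2 (new)  [load 950/1400]
  850 → container 3 (new)  [load 850/1400]
  800 → container 4 (new)  [load 800/1400]
  800 → container 5 (new)  [load 800/1400]
  400 → container 1  [load 1400/1400]
  350 → container 2  [load 1300/1400]
  200 → container 3  [load 1050/1400]
  200 → container 3  [load 1250/1400]
  200 → container 4  [load 1000/1400]
5 containers opened.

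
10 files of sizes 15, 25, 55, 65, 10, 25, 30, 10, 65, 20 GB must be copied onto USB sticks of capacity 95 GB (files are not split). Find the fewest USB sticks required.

4

Total = 65 + 65 + 55 + 30 + 25 + 25 + 20 + 15 + 10 + 10 = 320 GB.
Lower bound: ⌈320/95⌉ = 4 USB sticks.
A packing using 4 USB sticks:
  USB stick 1: 65 + 30 = 95
  USB stick 2: 65 + 25 = 90
  USB stick 3: 55 + 25 + 15 = 95
  USB stick 4: 20 + 10 + 10 = 40
This matches the lower bound, so 4 is optimal.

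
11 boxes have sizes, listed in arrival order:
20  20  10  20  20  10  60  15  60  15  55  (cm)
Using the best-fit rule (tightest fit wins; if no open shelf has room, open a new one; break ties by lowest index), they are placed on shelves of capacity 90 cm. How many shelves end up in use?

4

  20 → shelf 1 (new)  [load 20/90]
  20 → shelf 1  [load 40/90]
  10 → shelf 1  [load 50/90]
  20 → shelf 1  [load 70/90]
  20 → shelf 1  [load 90/90]
  10 → shelf 2 (new)  [load 10/90]
  60 → shelf 2  [load 70/90]
  15 → shelf 2  [load 85/90]
  60 → shelf 3 (new)  [load 60/90]
  15 → shelf 3  [load 75/90]
  55 → shelf 4 (new)  [load 55/90]
4 shelves opened.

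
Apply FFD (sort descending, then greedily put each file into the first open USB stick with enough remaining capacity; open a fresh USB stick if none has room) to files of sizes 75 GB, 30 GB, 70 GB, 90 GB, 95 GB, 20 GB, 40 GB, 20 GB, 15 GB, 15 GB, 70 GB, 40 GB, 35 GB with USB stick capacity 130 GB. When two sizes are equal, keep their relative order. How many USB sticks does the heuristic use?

Sorted descending: 95, 90, 75, 70, 70, 40, 40, 35, 30, 20, 20, 15, 15.
  95 → USB stick 1 (new)  [load 95/130]
  90 → USB stick 2 (new)  [load 90/130]
  75 → USB stick 3 (new)  [load 75/130]
  70 → USB stick 4 (new)  [load 70/130]
  70 → USB stick 5 (new)  [load 70/130]
  40 → USB stick 2  [load 130/130]
  40 → USB stick 3  [load 115/130]
  35 → USB stick 1  [load 130/130]
  30 → USB stick 4  [load 100/130]
  20 → USB stick 4  [load 120/130]
  20 → USB stick 5  [load 90/130]
  15 → USB stick 3  [load 130/130]
  15 → USB stick 5  [load 105/130]
5 USB sticks opened.

5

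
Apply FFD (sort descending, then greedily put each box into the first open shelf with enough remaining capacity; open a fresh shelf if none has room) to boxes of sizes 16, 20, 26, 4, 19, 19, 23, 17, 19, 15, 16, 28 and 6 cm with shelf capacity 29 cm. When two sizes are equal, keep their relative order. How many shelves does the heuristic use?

Sorted descending: 28, 26, 23, 20, 19, 19, 19, 17, 16, 16, 15, 6, 4.
  28 → shelf 1 (new)  [load 28/29]
  26 → shelf 2 (new)  [load 26/29]
  23 → shelf 3 (new)  [load 23/29]
  20 → shelf 4 (new)  [load 20/29]
  19 → shelf 5 (new)  [load 19/29]
  19 → shelf 6 (new)  [load 19/29]
  19 → shelf 7 (new)  [load 19/29]
  17 → shelf 8 (new)  [load 17/29]
  16 → shelf 9 (new)  [load 16/29]
  16 → shelf 10 (new)  [load 16/29]
  15 → shelf 11 (new)  [load 15/29]
  6 → shelf 3  [load 29/29]
  4 → shelf 4  [load 24/29]
11 shelves opened.

11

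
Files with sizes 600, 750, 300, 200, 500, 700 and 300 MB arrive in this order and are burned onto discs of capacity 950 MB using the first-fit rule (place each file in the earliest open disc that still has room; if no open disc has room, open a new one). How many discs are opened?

  600 → disc 1 (new)  [load 600/950]
  750 → disc 2 (new)  [load 750/950]
  300 → disc 1  [load 900/950]
  200 → disc 2  [load 950/950]
  500 → disc 3 (new)  [load 500/950]
  700 → disc 4 (new)  [load 700/950]
  300 → disc 3  [load 800/950]
4 discs opened.

4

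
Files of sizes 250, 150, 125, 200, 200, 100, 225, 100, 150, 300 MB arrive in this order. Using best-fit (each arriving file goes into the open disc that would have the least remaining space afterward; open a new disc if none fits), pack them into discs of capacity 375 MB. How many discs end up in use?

  250 → disc 1 (new)  [load 250/375]
  150 → disc 2 (new)  [load 150/375]
  125 → disc 1  [load 375/375]
  200 → disc 2  [load 350/375]
  200 → disc 3 (new)  [load 200/375]
  100 → disc 3  [load 300/375]
  225 → disc 4 (new)  [load 225/375]
  100 → disc 4  [load 325/375]
  150 → disc 5 (new)  [load 150/375]
  300 → disc 6 (new)  [load 300/375]
6 discs opened.

6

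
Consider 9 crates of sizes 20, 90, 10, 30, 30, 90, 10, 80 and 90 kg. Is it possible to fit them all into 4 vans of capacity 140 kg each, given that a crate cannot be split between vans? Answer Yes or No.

A valid assignment using 4 vans:
  van 1: 90 + 30 + 20 = 140
  van 2: 90 + 30 + 10 + 10 = 140
  van 3: 90 = 90
  van 4: 80 = 80
Every load is within 140 kg, so 4 vans suffice.

Yes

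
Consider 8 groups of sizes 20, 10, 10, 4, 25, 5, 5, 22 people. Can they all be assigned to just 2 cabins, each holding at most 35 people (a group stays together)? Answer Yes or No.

Total = 101 people; ⌈101/35⌉ = 3.
At least 3 cabins are required, but only 2 are allowed.

No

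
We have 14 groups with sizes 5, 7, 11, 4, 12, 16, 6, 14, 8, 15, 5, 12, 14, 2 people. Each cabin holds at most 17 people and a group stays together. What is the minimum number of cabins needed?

Total = 16 + 15 + 14 + 14 + 12 + 12 + 11 + 8 + 7 + 6 + 5 + 5 + 4 + 2 = 131 people.
Lower bound: ⌈131/17⌉ = 8 cabins.
A packing using 9 cabins:
  cabin 1: 16 = 16
  cabin 2: 15 + 2 = 17
  cabin 3: 14 = 14
  cabin 4: 14 = 14
  cabin 5: 12 + 5 = 17
  cabin 6: 12 + 5 = 17
  cabin 7: 11 + 6 = 17
  cabin 8: 8 + 7 = 15
  cabin 9: 4 = 4
No arrangement into 8 cabins stays within capacity, so 9 is optimal.

9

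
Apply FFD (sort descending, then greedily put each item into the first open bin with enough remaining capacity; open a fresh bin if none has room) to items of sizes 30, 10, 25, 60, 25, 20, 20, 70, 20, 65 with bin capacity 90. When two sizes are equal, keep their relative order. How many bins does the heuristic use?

Sorted descending: 70, 65, 60, 30, 25, 25, 20, 20, 20, 10.
  70 → bin 1 (new)  [load 70/90]
  65 → bin 2 (new)  [load 65/90]
  60 → bin 3 (new)  [load 60/90]
  30 → bin 3  [load 90/90]
  25 → bin 2  [load 90/90]
  25 → bin 4 (new)  [load 25/90]
  20 → bin 1  [load 90/90]
  20 → bin 4  [load 45/90]
  20 → bin 4  [load 65/90]
  10 → bin 4  [load 75/90]
4 bins opened.

4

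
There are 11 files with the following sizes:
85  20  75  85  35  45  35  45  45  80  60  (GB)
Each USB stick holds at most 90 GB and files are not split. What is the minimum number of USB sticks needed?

8

Total = 85 + 85 + 80 + 75 + 60 + 45 + 45 + 45 + 35 + 35 + 20 = 610 GB.
Lower bound: ⌈610/90⌉ = 7 USB sticks.
A packing using 8 USB sticks:
  USB stick 1: 85 = 85
  USB stick 2: 85 = 85
  USB stick 3: 80 = 80
  USB stick 4: 75 = 75
  USB stick 5: 60 + 20 = 80
  USB stick 6: 45 + 45 = 90
  USB stick 7: 45 + 35 = 80
  USB stick 8: 35 = 35
No arrangement into 7 USB sticks stays within capacity, so 8 is optimal.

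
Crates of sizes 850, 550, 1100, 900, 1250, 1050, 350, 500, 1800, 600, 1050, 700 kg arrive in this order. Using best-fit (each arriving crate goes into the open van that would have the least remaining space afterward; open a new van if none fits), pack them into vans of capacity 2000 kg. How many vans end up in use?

  850 → van 1 (new)  [load 850/2000]
  550 → van 1  [load 1400/2000]
  1100 → van 2 (new)  [load 1100/2000]
  900 → van 2  [load 2000/2000]
  1250 → van 3 (new)  [load 1250/2000]
  1050 → van 4 (new)  [load 1050/2000]
  350 → van 1  [load 1750/2000]
  500 → van 3  [load 1750/2000]
  1800 → van 5 (new)  [load 1800/2000]
  600 → van 4  [load 1650/2000]
  1050 → van 6 (new)  [load 1050/2000]
  700 → van 6  [load 1750/2000]
6 vans opened.

6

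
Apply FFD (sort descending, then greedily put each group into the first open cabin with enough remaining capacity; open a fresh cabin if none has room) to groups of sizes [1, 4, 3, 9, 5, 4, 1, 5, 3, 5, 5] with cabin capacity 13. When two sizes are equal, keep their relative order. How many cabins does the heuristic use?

4

Sorted descending: 9, 5, 5, 5, 5, 4, 4, 3, 3, 1, 1.
  9 → cabin 1 (new)  [load 9/13]
  5 → cabin 2 (new)  [load 5/13]
  5 → cabin 2  [load 10/13]
  5 → cabin 3 (new)  [load 5/13]
  5 → cabin 3  [load 10/13]
  4 → cabin 1  [load 13/13]
  4 → cabin 4 (new)  [load 4/13]
  3 → cabin 2  [load 13/13]
  3 → cabin 3  [load 13/13]
  1 → cabin 4  [load 5/13]
  1 → cabin 4  [load 6/13]
4 cabins opened.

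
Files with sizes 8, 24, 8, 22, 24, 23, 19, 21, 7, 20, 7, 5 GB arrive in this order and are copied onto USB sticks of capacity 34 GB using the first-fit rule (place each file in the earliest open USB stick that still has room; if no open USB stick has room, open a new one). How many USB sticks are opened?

  8 → USB stick 1 (new)  [load 8/34]
  24 → USB stick 1  [load 32/34]
  8 → USB stick 2 (new)  [load 8/34]
  22 → USB stick 2  [load 30/34]
  24 → USB stick 3 (new)  [load 24/34]
  23 → USB stick 4 (new)  [load 23/34]
  19 → USB stick 5 (new)  [load 19/34]
  21 → USB stick 6 (new)  [load 21/34]
  7 → USB stick 3  [load 31/34]
  20 → USB stick 7 (new)  [load 20/34]
  7 → USB stick 4  [load 30/34]
  5 → USB stick 5  [load 24/34]
7 USB sticks opened.

7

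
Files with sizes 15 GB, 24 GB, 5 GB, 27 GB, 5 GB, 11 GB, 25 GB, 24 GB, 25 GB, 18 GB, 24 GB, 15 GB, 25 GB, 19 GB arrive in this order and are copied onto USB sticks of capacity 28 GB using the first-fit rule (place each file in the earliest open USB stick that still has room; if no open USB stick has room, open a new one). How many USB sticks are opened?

  15 → USB stick 1 (new)  [load 15/28]
  24 → USB stick 2 (new)  [load 24/28]
  5 → USB stick 1  [load 20/28]
  27 → USB stick 3 (new)  [load 27/28]
  5 → USB stick 1  [load 25/28]
  11 → USB stick 4 (new)  [load 11/28]
  25 → USB stick 5 (new)  [load 25/28]
  24 → USB stick 6 (new)  [load 24/28]
  25 → USB stick 7 (new)  [load 25/28]
  18 → USB stick 8 (new)  [load 18/28]
  24 → USB stick 9 (new)  [load 24/28]
  15 → USB stick 4  [load 26/28]
  25 → USB stick 10 (new)  [load 25/28]
  19 → USB stick 11 (new)  [load 19/28]
11 USB sticks opened.

11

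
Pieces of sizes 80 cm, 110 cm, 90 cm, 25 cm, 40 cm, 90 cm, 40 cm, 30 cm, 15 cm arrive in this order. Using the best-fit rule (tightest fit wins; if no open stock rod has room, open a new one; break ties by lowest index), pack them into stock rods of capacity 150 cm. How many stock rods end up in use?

  80 → stock rod 1 (new)  [load 80/150]
  110 → stock rod 2 (new)  [load 110/150]
  90 → stock rod 3 (new)  [load 90/150]
  25 → stock rod 2  [load 135/150]
  40 → stock rod 3  [load 130/150]
  90 → stock rod 4 (new)  [load 90/150]
  40 → stock rod 4  [load 130/150]
  30 → stock rod 1  [load 110/150]
  15 → stock rod 2  [load 150/150]
4 stock rods opened.

4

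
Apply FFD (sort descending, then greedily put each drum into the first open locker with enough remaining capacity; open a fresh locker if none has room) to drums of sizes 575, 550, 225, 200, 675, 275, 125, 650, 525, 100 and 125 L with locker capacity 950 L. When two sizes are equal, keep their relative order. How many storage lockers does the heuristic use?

5

Sorted descending: 675, 650, 575, 550, 525, 275, 225, 200, 125, 125, 100.
  675 → locker 1 (new)  [load 675/950]
  650 → locker 2 (new)  [load 650/950]
  575 → locker 3 (new)  [load 575/950]
  550 → locker 4 (new)  [load 550/950]
  525 → locker 5 (new)  [load 525/950]
  275 → locker 1  [load 950/950]
  225 → locker 2  [load 875/950]
  200 → locker 3  [load 775/950]
  125 → locker 3  [load 900/950]
  125 → locker 4  [load 675/950]
  100 → locker 4  [load 775/950]
5 storage lockers opened.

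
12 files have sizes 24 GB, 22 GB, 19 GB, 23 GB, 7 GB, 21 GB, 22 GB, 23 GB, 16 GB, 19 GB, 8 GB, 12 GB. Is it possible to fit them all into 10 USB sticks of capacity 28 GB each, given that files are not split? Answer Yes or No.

A valid assignment using 9 USB sticks:
  USB stick 1: 24 = 24
  USB stick 2: 23 = 23
  USB stick 3: 23 = 23
  USB stick 4: 22 = 22
  USB stick 5: 22 = 22
  USB stick 6: 21 + 7 = 28
  USB stick 7: 19 + 8 = 27
  USB stick 8: 19 = 19
  USB stick 9: 16 + 12 = 28
That uses only 9 ≤ 10, so 10 USB sticks are enough.

Yes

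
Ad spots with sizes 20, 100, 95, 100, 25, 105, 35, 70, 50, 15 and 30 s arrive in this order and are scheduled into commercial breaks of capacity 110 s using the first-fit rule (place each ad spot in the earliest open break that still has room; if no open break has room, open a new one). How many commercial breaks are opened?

7

  20 → break 1 (new)  [load 20/110]
  100 → break 2 (new)  [load 100/110]
  95 → break 3 (new)  [load 95/110]
  100 → break 4 (new)  [load 100/110]
  25 → break 1  [load 45/110]
  105 → break 5 (new)  [load 105/110]
  35 → break 1  [load 80/110]
  70 → break 6 (new)  [load 70/110]
  50 → break 7 (new)  [load 50/110]
  15 → break 1  [load 95/110]
  30 → break 6  [load 100/110]
7 commercial breaks opened.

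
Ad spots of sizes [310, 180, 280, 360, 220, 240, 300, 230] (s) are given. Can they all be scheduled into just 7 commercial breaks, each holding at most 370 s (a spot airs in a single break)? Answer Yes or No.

No

Total = 2120 s; ⌈2120/370⌉ = 6.
7 ad spots each exceed half the capacity and cannot share a break, forcing at least 7 commercial breaks.
The bound of 7 does not rule out 7, but exhaustive search shows no assignment into 7 commercial breaks of capacity 370 s exists — the minimum is 8.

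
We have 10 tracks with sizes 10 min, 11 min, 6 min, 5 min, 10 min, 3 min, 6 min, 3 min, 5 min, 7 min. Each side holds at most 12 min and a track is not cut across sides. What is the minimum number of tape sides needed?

6

Total = 11 + 10 + 10 + 7 + 6 + 6 + 5 + 5 + 3 + 3 = 66 min.
Lower bound: ⌈66/12⌉ = 6 tape sides.
A packing using 6 tape sides:
  side 1: 11 = 11
  side 2: 10 = 10
  side 3: 10 = 10
  side 4: 7 + 5 = 12
  side 5: 6 + 6 = 12
  side 6: 5 + 3 + 3 = 11
This matches the lower bound, so 6 is optimal.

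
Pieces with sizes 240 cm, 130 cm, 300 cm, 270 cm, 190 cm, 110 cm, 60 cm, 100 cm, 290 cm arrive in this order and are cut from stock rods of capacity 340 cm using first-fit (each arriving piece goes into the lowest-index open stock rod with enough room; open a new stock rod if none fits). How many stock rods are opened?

  240 → stock rod 1 (new)  [load 240/340]
  130 → stock rod 2 (new)  [load 130/340]
  300 → stock rod 3 (new)  [load 300/340]
  270 → stock rod 4 (new)  [load 270/340]
  190 → stock rod 2  [load 320/340]
  110 → stock rod 5 (new)  [load 110/340]
  60 → stock rod 1  [load 300/340]
  100 → stock rod 5  [load 210/340]
  290 → stock rod 6 (new)  [load 290/340]
6 stock rods opened.

6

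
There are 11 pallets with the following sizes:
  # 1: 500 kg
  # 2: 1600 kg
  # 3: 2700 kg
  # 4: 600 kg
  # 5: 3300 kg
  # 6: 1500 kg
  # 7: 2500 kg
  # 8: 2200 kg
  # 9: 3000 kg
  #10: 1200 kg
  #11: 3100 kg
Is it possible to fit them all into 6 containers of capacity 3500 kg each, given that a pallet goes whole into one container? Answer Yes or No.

Total = 22200 kg; ⌈22200/3500⌉ = 7.
At least 7 containers are required, but only 6 are allowed.

No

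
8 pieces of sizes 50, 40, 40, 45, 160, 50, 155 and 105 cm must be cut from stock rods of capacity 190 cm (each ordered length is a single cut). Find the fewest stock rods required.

4

Total = 160 + 155 + 105 + 50 + 50 + 45 + 40 + 40 = 645 cm.
Lower bound: ⌈645/190⌉ = 4 stock rods.
A packing using 4 stock rods:
  stock rod 1: 160 = 160
  stock rod 2: 155 = 155
  stock rod 3: 105 + 50 = 155
  stock rod 4: 50 + 45 + 40 + 40 = 175
This matches the lower bound, so 4 is optimal.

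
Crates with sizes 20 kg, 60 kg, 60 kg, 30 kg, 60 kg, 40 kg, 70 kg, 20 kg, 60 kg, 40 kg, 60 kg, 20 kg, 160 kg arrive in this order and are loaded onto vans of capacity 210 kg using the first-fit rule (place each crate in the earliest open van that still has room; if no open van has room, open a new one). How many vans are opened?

4

  20 → van 1 (new)  [load 20/210]
  60 → van 1  [load 80/210]
  60 → van 1  [load 140/210]
  30 → van 1  [load 170/210]
  60 → van 2 (new)  [load 60/210]
  40 → van 1  [load 210/210]
  70 → van 2  [load 130/210]
  20 → van 2  [load 150/210]
  60 → van 2  [load 210/210]
  40 → van 3 (new)  [load 40/210]
  60 → van 3  [load 100/210]
  20 → van 3  [load 120/210]
  160 → van 4 (new)  [load 160/210]
4 vans opened.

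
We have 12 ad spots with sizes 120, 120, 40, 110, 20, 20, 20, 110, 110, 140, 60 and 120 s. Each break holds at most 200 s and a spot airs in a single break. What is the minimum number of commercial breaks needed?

Total = 140 + 120 + 120 + 120 + 110 + 110 + 110 + 60 + 40 + 20 + 20 + 20 = 990 s.
Lower bound: ⌈990/200⌉ = 5 commercial breaks.
Also, 7 ad spots each exceed 100 s, and no two of those can share a break, so at least 7 commercial breaks are needed.
A packing using 7 commercial breaks:
  break 1: 140 + 60 = 200
  break 2: 120 + 40 + 20 + 20 = 200
  break 3: 120 + 20 = 140
  break 4: 120 = 120
  break 5: 110 = 110
  break 6: 110 = 110
  break 7: 110 = 110
This matches the lower bound, so 7 is optimal.

7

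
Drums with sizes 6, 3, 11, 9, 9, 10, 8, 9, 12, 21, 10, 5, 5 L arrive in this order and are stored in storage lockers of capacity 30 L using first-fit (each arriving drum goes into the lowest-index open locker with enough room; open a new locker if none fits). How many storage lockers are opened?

5

  6 → locker 1 (new)  [load 6/30]
  3 → locker 1  [load 9/30]
  11 → locker 1  [load 20/30]
  9 → locker 1  [load 29/30]
  9 → locker 2 (new)  [load 9/30]
  10 → locker 2  [load 19/30]
  8 → locker 2  [load 27/30]
  9 → locker 3 (new)  [load 9/30]
  12 → locker 3  [load 21/30]
  21 → locker 4 (new)  [load 21/30]
  10 → locker 5 (new)  [load 10/30]
  5 → locker 3  [load 26/30]
  5 → locker 4  [load 26/30]
5 storage lockers opened.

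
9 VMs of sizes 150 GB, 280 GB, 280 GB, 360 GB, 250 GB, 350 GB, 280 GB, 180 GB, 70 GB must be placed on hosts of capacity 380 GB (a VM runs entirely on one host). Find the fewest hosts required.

Total = 360 + 350 + 280 + 280 + 280 + 250 + 180 + 150 + 70 = 2200 GB.
Lower bound: ⌈2200/380⌉ = 6 hosts.
A packing using 7 hosts:
  host 1: 360 = 360
  host 2: 350 = 350
  host 3: 280 + 70 = 350
  host 4: 280 = 280
  host 5: 280 = 280
  host 6: 250 = 250
  host 7: 180 + 150 = 330
No arrangement into 6 hosts stays within capacity, so 7 is optimal.

7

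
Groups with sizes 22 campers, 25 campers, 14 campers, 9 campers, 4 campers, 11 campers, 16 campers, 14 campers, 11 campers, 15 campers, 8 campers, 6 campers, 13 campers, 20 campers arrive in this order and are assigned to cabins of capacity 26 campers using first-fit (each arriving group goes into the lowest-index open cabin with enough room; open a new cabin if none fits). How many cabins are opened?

8

  22 → cabin 1 (new)  [load 22/26]
  25 → cabin 2 (new)  [load 25/26]
  14 → cabin 3 (new)  [load 14/26]
  9 → cabin 3  [load 23/26]
  4 → cabin 1  [load 26/26]
  11 → cabin 4 (new)  [load 11/26]
  16 → cabin 5 (new)  [load 16/26]
  14 → cabin 4  [load 25/26]
  11 → cabin 6 (new)  [load 11/26]
  15 → cabin 6  [load 26/26]
  8 → cabin 5  [load 24/26]
  6 → cabin 7 (new)  [load 6/26]
  13 → cabin 7  [load 19/26]
  20 → cabin 8 (new)  [load 20/26]
8 cabins opened.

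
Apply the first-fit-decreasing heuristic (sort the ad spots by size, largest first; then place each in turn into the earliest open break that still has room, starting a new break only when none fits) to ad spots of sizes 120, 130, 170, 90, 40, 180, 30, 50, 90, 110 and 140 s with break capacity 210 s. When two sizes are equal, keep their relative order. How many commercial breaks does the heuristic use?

6

Sorted descending: 180, 170, 140, 130, 120, 110, 90, 90, 50, 40, 30.
  180 → break 1 (new)  [load 180/210]
  170 → break 2 (new)  [load 170/210]
  140 → break 3 (new)  [load 140/210]
  130 → break 4 (new)  [load 130/210]
  120 → break 5 (new)  [load 120/210]
  110 → break 6 (new)  [load 110/210]
  90 → break 5  [load 210/210]
  90 → break 6  [load 200/210]
  50 → break 3  [load 190/210]
  40 → break 2  [load 210/210]
  30 → break 1  [load 210/210]
6 commercial breaks opened.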